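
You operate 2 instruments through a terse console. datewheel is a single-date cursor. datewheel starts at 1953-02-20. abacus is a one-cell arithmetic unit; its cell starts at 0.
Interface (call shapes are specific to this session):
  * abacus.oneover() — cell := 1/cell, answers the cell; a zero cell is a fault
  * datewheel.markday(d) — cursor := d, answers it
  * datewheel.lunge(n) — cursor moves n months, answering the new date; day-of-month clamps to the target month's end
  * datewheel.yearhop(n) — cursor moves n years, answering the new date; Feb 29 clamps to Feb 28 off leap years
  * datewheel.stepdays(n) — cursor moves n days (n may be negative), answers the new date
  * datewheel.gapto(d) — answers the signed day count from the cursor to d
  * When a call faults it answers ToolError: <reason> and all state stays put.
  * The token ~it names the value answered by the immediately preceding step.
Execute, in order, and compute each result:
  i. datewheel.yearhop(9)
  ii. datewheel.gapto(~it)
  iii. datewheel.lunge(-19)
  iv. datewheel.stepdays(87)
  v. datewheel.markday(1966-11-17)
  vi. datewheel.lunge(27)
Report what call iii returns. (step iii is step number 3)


;; datewheel.yearhop(9) -> 1962-02-20
;; datewheel.gapto(~it) -> 0
;; datewheel.lunge(-19) -> 1960-07-20
;; datewheel.stepdays(87) -> 1960-10-15
;; datewheel.markday(1966-11-17) -> 1966-11-17
;; datewheel.lunge(27) -> 1969-02-17

Answer: 1960-07-20


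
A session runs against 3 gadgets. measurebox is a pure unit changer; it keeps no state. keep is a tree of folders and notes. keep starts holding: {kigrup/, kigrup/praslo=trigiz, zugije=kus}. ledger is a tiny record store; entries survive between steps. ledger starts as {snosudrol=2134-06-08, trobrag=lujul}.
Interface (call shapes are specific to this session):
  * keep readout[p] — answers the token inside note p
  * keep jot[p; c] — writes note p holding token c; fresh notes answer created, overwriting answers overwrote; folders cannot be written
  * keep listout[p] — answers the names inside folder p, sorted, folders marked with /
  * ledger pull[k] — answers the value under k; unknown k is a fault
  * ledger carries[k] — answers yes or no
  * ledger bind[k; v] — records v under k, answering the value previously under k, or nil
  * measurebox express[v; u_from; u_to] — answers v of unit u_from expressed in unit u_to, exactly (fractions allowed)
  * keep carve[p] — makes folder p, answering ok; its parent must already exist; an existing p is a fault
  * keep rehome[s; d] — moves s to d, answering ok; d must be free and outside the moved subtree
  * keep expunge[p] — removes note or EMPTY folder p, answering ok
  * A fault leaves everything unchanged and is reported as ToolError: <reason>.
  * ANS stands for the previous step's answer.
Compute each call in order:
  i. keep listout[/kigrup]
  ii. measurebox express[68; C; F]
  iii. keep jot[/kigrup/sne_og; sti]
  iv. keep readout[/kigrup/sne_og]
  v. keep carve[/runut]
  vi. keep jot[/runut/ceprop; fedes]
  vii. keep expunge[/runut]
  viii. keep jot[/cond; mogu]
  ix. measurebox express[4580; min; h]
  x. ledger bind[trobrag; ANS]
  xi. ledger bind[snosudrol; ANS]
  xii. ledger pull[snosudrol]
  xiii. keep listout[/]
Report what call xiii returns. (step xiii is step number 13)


Answer: [cond, kigrup/, runut/, zugije]

Derivation:
% keep listout(p=/kigrup) => [praslo]
% measurebox express(v=68, u_from=C, u_to=F) => 772/5
% keep jot(p=/kigrup/sne_og, c=sti) => created
% keep readout(p=/kigrup/sne_og) => sti
% keep carve(p=/runut) => ok
% keep jot(p=/runut/ceprop, c=fedes) => created
% keep expunge(p=/runut) => ToolError: not empty
% keep jot(p=/cond, c=mogu) => created
% measurebox express(v=4580, u_from=min, u_to=h) => 229/3
% ledger bind(k=trobrag, v=ANS) => lujul
% ledger bind(k=snosudrol, v=ANS) => 2134-06-08
% ledger pull(k=snosudrol) => lujul
% keep listout(p=/) => [cond, kigrup/, runut/, zugije]


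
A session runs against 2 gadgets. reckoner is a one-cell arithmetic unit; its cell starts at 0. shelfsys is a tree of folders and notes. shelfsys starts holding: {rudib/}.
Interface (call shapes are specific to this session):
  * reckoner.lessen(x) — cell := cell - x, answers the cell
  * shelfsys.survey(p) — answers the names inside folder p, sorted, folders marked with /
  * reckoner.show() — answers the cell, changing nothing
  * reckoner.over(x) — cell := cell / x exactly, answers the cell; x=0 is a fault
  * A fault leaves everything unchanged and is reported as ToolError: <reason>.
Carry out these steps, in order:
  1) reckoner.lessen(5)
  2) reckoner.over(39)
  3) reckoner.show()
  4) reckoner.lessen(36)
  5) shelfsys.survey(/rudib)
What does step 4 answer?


Answer: -1409/39

Derivation:
I try reckoner.lessen on x: 5, and see -5.
Then reckoner.over on x: 39, → -5/39.
I invoke reckoner.show: -5/39.
Next I call reckoner.lessen on x: 36, — result: -1409/39.
I try shelfsys.survey on p: /rudib, — result: [].


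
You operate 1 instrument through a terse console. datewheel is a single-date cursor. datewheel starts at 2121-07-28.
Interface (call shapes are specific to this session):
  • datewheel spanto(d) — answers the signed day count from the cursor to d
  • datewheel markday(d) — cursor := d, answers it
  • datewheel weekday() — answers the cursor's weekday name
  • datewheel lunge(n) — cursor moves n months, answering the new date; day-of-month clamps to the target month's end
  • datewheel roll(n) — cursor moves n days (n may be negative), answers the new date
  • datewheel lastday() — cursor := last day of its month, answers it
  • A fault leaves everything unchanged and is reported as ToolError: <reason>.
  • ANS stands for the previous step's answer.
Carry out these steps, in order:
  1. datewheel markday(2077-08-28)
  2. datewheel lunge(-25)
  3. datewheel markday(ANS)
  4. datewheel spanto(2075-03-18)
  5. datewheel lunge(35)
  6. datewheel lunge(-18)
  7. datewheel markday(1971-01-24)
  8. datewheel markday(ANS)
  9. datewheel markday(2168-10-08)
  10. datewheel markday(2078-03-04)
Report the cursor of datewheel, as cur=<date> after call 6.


Answer: cur=2076-12-28

Derivation:
$ datewheel markday 2077-08-28
  2077-08-28
$ datewheel lunge -25
  2075-07-28
$ datewheel markday ANS
  2075-07-28
$ datewheel spanto 2075-03-18
  -132
$ datewheel lunge 35
  2078-06-28
$ datewheel lunge -18
  2076-12-28
$ datewheel markday 1971-01-24
  1971-01-24
$ datewheel markday ANS
  1971-01-24
$ datewheel markday 2168-10-08
  2168-10-08
$ datewheel markday 2078-03-04
  2078-03-04


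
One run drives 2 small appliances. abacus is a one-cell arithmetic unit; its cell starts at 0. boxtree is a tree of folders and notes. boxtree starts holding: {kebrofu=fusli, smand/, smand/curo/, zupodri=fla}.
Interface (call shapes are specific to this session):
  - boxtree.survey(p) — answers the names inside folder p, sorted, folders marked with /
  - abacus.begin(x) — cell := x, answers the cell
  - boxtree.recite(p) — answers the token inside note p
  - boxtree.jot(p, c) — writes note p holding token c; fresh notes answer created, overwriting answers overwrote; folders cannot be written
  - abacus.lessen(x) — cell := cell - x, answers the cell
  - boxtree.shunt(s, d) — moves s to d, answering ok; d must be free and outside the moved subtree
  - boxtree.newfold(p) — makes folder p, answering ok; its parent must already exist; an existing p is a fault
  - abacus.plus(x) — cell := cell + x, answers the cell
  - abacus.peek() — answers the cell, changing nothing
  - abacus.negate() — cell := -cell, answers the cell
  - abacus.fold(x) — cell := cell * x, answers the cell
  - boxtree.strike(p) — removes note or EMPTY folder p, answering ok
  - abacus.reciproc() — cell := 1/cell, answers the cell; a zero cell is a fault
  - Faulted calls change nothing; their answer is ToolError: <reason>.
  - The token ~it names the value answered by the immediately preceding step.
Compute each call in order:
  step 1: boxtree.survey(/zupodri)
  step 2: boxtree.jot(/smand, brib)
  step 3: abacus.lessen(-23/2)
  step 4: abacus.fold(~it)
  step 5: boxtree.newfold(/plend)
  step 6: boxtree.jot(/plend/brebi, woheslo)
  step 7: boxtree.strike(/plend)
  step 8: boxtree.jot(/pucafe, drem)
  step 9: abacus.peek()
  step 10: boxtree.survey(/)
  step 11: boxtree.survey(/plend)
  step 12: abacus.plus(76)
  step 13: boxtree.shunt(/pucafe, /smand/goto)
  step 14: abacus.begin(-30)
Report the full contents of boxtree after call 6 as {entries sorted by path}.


I call boxtree.survey on p: /zupodri, yielding ToolError: not a directory.
Using boxtree.jot on p: /smand, c: brib, and observe ToolError: is a directory.
Calling abacus.lessen on x: -23/2, → 23/2.
I run abacus.fold on x: ~it, giving 529/4.
Invoking boxtree.newfold on p: /plend: ok.
I invoke boxtree.jot on p: /plend/brebi, c: woheslo, giving created.
I invoke boxtree.strike on p: /plend, which returns ToolError: not empty.
Then boxtree.jot on p: /pucafe, c: drem, and see created.
I call abacus.peek: 529/4.
Using boxtree.survey on p: /: [kebrofu, plend/, pucafe, smand/, zupodri].
I invoke boxtree.survey on p: /plend, and see [brebi].
Next I call abacus.plus on x: 76, giving 833/4.
Then boxtree.shunt on s: /pucafe, d: /smand/goto: ok.
Now I run abacus.begin on x: -30, — result: -30.

Answer: {kebrofu=fusli, plend/, plend/brebi=woheslo, smand/, smand/curo/, zupodri=fla}


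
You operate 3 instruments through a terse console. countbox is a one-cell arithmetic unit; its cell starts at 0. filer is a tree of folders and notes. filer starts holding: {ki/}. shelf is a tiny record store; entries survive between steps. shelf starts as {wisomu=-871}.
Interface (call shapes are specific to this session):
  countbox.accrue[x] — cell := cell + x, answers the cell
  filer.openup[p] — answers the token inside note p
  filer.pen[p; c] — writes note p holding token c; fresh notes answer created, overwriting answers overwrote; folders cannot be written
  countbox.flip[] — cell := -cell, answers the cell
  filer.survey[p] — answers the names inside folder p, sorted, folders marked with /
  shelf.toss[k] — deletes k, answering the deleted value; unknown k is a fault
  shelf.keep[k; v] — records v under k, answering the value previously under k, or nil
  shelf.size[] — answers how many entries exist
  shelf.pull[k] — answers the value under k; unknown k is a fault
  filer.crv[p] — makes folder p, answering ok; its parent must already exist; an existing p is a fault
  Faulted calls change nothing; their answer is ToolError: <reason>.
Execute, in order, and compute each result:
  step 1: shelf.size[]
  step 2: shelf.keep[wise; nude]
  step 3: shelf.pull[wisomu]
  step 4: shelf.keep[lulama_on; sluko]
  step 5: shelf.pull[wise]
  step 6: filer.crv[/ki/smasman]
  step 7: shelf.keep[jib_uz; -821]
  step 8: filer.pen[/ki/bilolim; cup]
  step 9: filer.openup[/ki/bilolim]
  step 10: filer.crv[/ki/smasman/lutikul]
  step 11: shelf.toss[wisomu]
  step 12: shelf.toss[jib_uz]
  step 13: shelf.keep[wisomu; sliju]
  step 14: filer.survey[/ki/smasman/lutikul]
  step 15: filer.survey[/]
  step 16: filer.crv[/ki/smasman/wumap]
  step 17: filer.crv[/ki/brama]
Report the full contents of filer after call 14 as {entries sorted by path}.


Answer: {ki/, ki/bilolim=cup, ki/smasman/, ki/smasman/lutikul/}

Derivation:
-> shelf.size()
<- 1
-> shelf.keep(k=wise, v=nude)
<- nil
-> shelf.pull(k=wisomu)
<- -871
-> shelf.keep(k=lulama_on, v=sluko)
<- nil
-> shelf.pull(k=wise)
<- nude
-> filer.crv(p=/ki/smasman)
<- ok
-> shelf.keep(k=jib_uz, v=-821)
<- nil
-> filer.pen(p=/ki/bilolim, c=cup)
<- created
-> filer.openup(p=/ki/bilolim)
<- cup
-> filer.crv(p=/ki/smasman/lutikul)
<- ok
-> shelf.toss(k=wisomu)
<- -871
-> shelf.toss(k=jib_uz)
<- -821
-> shelf.keep(k=wisomu, v=sliju)
<- nil
-> filer.survey(p=/ki/smasman/lutikul)
<- []
-> filer.survey(p=/)
<- [ki/]
-> filer.crv(p=/ki/smasman/wumap)
<- ok
-> filer.crv(p=/ki/brama)
<- ok


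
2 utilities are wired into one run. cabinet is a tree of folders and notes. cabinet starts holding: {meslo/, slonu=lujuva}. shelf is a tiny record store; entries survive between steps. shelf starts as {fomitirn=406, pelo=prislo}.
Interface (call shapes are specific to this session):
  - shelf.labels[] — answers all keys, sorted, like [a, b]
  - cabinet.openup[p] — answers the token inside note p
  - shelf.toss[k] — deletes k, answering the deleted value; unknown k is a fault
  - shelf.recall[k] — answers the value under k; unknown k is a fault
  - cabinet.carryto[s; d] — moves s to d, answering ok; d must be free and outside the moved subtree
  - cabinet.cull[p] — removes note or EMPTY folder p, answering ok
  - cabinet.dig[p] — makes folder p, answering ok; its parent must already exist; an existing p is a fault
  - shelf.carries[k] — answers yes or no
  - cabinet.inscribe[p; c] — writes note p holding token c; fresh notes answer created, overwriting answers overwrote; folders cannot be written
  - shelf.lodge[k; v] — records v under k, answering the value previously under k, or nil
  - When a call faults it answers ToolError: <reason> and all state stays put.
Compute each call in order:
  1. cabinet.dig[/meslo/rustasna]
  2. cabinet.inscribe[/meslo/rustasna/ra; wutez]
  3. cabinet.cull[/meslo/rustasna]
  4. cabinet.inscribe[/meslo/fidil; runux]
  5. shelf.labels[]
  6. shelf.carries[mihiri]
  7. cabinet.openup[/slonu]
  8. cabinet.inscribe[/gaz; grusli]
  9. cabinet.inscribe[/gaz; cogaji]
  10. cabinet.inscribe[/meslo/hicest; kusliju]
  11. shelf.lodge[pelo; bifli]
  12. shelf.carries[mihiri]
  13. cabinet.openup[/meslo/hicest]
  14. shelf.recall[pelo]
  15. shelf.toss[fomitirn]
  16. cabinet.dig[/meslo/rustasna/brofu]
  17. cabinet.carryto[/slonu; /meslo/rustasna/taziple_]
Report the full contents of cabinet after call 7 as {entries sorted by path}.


$ cabinet.dig p='/meslo/rustasna'
[out] ok
$ cabinet.inscribe p='/meslo/rustasna/ra' c='wutez'
[out] created
$ cabinet.cull p='/meslo/rustasna'
[out] ToolError: not empty
$ cabinet.inscribe p='/meslo/fidil' c='runux'
[out] created
$ shelf.labels
[out] [fomitirn, pelo]
$ shelf.carries k='mihiri'
[out] no
$ cabinet.openup p='/slonu'
[out] lujuva
$ cabinet.inscribe p='/gaz' c='grusli'
[out] created
$ cabinet.inscribe p='/gaz' c='cogaji'
[out] overwrote
$ cabinet.inscribe p='/meslo/hicest' c='kusliju'
[out] created
$ shelf.lodge k='pelo' v='bifli'
[out] prislo
$ shelf.carries k='mihiri'
[out] no
$ cabinet.openup p='/meslo/hicest'
[out] kusliju
$ shelf.recall k='pelo'
[out] bifli
$ shelf.toss k='fomitirn'
[out] 406
$ cabinet.dig p='/meslo/rustasna/brofu'
[out] ok
$ cabinet.carryto s='/slonu' d='/meslo/rustasna/taziple_'
[out] ok

Answer: {meslo/, meslo/fidil=runux, meslo/rustasna/, meslo/rustasna/ra=wutez, slonu=lujuva}


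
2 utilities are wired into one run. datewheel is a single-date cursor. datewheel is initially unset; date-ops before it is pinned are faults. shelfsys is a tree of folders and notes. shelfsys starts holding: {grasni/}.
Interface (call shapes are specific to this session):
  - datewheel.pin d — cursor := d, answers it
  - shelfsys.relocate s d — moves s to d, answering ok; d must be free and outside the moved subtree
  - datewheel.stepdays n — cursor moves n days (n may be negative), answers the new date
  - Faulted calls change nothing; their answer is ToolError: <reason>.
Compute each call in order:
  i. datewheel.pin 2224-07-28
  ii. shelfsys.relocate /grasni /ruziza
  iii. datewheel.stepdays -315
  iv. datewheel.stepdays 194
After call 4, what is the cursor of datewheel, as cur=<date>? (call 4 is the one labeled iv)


Answer: cur=2224-03-29

Derivation:
Using datewheel.pin passing 2224-07-28, giving 2224-07-28.
I call shelfsys.relocate passing /grasni, /ruziza, and get ok.
Invoking datewheel.stepdays passing -315, and get 2223-09-17.
Calling datewheel.stepdays passing 194, and get 2224-03-29.


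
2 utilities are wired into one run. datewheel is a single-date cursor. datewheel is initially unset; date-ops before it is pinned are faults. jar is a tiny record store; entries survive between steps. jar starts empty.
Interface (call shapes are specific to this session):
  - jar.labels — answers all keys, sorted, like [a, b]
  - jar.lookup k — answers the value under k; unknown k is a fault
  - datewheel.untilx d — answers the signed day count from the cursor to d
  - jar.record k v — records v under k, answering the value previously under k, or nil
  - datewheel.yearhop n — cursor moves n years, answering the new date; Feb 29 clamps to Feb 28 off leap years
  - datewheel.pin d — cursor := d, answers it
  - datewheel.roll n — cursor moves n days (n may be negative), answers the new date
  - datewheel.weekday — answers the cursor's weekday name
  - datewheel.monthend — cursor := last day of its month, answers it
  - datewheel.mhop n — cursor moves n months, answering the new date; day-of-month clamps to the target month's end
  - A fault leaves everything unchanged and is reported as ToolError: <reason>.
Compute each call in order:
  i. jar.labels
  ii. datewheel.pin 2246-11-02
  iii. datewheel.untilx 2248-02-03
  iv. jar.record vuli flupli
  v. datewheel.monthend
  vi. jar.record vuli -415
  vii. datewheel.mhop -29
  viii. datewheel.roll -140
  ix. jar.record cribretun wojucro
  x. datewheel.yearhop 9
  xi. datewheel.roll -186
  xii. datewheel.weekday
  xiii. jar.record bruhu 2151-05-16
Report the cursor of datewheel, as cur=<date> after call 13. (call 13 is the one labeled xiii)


Answer: cur=2252-08-09

Derivation:
Calling labels(), — result: [].
Using pin using 2246-11-02, → 2246-11-02.
Calling untilx using 2248-02-03, — result: 458.
Using record using vuli, flupli, which returns nil.
Now I run monthend, which returns 2246-11-30.
I use record using vuli, -415, — result: flupli.
Invoking mhop using -29, and see 2244-06-30.
Invoking roll using -140, and see 2244-02-11.
I run record using cribretun, wojucro, and get nil.
I use yearhop using 9, and see 2253-02-11.
I use roll using -186, — result: 2252-08-09.
I invoke weekday, and get Monday.
Then record using bruhu, 2151-05-16, and see nil.


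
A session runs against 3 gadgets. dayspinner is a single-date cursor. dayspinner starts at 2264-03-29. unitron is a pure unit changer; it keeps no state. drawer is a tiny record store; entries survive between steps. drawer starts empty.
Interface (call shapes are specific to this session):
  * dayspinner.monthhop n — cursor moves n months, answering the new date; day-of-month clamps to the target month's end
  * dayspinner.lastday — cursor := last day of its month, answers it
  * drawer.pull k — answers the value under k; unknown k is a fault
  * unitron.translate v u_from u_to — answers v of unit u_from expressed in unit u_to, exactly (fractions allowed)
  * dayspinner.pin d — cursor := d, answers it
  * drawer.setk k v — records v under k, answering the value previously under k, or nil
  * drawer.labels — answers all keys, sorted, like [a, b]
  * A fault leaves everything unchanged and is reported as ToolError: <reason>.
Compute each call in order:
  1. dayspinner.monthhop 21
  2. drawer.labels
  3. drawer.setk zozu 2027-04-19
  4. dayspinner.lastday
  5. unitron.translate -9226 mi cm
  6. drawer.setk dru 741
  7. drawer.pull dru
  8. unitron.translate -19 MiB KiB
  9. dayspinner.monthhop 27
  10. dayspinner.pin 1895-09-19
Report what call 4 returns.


Answer: 2265-12-31

Derivation:
-> dayspinner.monthhop(n='21')
<- 2265-12-29
-> drawer.labels()
<- []
-> drawer.setk(k='zozu', v='2027-04-19')
<- nil
-> dayspinner.lastday()
<- 2265-12-31
-> unitron.translate(v='-9226', u_from='mi', u_to='cm')
<- -7423903872/5
-> drawer.setk(k='dru', v='741')
<- nil
-> drawer.pull(k='dru')
<- 741
-> unitron.translate(v='-19', u_from='MiB', u_to='KiB')
<- -19456
-> dayspinner.monthhop(n='27')
<- 2268-03-31
-> dayspinner.pin(d='1895-09-19')
<- 1895-09-19


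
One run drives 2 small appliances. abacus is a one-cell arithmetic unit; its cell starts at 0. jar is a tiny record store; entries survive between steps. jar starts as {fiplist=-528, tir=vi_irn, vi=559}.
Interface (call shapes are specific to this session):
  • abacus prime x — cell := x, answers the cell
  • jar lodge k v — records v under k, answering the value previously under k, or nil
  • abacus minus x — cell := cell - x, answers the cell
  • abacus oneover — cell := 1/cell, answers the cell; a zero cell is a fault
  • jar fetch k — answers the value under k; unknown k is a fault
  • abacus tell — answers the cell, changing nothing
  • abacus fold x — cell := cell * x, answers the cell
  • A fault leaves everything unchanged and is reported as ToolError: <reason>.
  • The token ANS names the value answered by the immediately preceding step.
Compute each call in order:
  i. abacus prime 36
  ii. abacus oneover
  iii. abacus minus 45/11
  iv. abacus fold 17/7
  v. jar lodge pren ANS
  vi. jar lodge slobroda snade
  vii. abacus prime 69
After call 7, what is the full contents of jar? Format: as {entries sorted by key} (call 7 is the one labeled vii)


Answer: {fiplist=-528, pren=-27353/2772, slobroda=snade, tir=vi_irn, vi=559}

Derivation:
% abacus prime x: 36
  36
% abacus oneover
  1/36
% abacus minus x: 45/11
  -1609/396
% abacus fold x: 17/7
  -27353/2772
% jar lodge k: pren v: ANS
  nil
% jar lodge k: slobroda v: snade
  nil
% abacus prime x: 69
  69


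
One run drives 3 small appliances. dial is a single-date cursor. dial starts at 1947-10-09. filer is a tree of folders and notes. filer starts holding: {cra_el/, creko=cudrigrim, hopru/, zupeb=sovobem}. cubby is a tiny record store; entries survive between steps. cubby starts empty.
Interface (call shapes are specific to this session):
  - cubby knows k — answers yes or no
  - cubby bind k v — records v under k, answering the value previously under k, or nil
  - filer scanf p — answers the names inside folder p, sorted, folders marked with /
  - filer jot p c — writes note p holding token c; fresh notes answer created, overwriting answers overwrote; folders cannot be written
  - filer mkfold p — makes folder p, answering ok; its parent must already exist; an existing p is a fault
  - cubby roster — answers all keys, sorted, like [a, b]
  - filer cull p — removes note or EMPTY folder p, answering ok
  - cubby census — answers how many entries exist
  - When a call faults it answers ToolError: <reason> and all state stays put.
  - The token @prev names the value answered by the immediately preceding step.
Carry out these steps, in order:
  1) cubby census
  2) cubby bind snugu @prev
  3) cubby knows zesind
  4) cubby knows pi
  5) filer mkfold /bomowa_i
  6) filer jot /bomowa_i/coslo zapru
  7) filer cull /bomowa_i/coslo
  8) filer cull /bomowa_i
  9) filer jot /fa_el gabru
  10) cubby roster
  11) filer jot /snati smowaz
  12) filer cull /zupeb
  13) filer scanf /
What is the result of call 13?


-- 1. cubby census() == 0
-- 2. cubby bind(k→snugu, v→@prev) == nil
-- 3. cubby knows(k→zesind) == no
-- 4. cubby knows(k→pi) == no
-- 5. filer mkfold(p→/bomowa_i) == ok
-- 6. filer jot(p→/bomowa_i/coslo, c→zapru) == created
-- 7. filer cull(p→/bomowa_i/coslo) == ok
-- 8. filer cull(p→/bomowa_i) == ok
-- 9. filer jot(p→/fa_el, c→gabru) == created
-- 10. cubby roster() == [snugu]
-- 11. filer jot(p→/snati, c→smowaz) == created
-- 12. filer cull(p→/zupeb) == ok
-- 13. filer scanf(p→/) == [cra_el/, creko, fa_el, hopru/, snati]

Answer: [cra_el/, creko, fa_el, hopru/, snati]


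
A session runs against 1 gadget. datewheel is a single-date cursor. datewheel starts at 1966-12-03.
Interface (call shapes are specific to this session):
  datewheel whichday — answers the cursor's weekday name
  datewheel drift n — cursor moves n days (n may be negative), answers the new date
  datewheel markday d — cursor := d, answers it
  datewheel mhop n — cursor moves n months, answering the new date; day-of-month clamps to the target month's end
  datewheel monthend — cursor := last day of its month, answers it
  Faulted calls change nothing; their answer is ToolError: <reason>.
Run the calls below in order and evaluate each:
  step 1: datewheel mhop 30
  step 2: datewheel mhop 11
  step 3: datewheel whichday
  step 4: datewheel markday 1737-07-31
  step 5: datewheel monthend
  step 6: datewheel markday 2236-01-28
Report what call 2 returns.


→ datewheel mhop(30)
← 1969-06-03
→ datewheel mhop(11)
← 1970-05-03
→ datewheel whichday()
← Sunday
→ datewheel markday(1737-07-31)
← 1737-07-31
→ datewheel monthend()
← 1737-07-31
→ datewheel markday(2236-01-28)
← 2236-01-28

Answer: 1970-05-03


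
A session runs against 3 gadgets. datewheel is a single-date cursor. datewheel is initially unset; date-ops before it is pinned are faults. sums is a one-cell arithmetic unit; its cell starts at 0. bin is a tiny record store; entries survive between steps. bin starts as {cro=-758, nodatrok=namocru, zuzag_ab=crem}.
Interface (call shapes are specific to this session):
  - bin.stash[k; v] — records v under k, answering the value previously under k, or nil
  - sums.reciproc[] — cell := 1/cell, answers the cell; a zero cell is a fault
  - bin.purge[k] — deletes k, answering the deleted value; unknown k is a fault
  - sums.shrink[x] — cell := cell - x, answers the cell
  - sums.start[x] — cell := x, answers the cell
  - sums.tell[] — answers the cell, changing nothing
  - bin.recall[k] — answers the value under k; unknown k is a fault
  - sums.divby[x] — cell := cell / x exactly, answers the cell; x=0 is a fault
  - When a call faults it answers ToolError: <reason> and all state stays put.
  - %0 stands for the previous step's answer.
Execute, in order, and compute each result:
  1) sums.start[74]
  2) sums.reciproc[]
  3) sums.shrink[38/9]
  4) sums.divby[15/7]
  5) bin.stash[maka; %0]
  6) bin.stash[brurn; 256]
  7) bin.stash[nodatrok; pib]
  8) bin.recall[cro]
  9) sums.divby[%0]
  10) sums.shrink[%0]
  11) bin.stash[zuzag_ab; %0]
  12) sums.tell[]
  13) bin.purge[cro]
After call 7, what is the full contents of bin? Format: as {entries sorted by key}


Answer: {brurn=256, cro=-758, maka=-19621/9990, nodatrok=pib, zuzag_ab=crem}

Derivation:
Do: sums.start[x='74']
See: 74
Do: sums.reciproc[]
See: 1/74
Do: sums.shrink[x='38/9']
See: -2803/666
Do: sums.divby[x='15/7']
See: -19621/9990
Do: bin.stash[k='maka'; v='%0']
See: nil
Do: bin.stash[k='brurn'; v='256']
See: nil
Do: bin.stash[k='nodatrok'; v='pib']
See: namocru
Do: bin.recall[k='cro']
See: -758
Do: sums.divby[x='%0']
See: 19621/7572420
Do: sums.shrink[x='%0']
See: 0
Do: bin.stash[k='zuzag_ab'; v='%0']
See: crem
Do: sums.tell[]
See: 0
Do: bin.purge[k='cro']
See: -758


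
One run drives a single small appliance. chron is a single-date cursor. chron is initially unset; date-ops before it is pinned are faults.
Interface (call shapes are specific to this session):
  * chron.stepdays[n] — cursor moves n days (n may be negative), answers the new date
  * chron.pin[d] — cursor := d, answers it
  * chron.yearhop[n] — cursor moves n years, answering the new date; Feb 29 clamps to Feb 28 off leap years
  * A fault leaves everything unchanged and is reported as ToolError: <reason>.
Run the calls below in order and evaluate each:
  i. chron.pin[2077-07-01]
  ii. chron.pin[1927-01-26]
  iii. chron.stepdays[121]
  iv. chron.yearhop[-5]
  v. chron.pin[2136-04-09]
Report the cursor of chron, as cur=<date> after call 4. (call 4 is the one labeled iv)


·→ pin(d: 2077-07-01)
·← 2077-07-01
·→ pin(d: 1927-01-26)
·← 1927-01-26
·→ stepdays(n: 121)
·← 1927-05-27
·→ yearhop(n: -5)
·← 1922-05-27
·→ pin(d: 2136-04-09)
·← 2136-04-09

Answer: cur=1922-05-27


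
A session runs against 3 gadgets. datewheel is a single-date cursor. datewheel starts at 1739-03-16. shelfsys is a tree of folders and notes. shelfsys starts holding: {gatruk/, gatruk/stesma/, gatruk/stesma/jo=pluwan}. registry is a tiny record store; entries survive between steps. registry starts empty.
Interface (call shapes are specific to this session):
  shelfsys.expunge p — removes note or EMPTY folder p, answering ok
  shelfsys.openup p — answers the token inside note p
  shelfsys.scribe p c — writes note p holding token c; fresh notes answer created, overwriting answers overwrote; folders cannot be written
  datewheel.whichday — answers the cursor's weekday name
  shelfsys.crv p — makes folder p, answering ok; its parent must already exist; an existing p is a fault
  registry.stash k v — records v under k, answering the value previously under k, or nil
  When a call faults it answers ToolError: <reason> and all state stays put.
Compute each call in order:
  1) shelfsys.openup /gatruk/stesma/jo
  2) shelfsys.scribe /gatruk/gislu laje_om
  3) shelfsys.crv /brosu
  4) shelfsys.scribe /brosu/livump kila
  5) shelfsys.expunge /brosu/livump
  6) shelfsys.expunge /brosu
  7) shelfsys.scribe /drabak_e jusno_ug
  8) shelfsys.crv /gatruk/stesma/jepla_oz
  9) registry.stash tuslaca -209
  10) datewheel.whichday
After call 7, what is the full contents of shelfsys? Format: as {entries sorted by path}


Answer: {drabak_e=jusno_ug, gatruk/, gatruk/gislu=laje_om, gatruk/stesma/, gatruk/stesma/jo=pluwan}

Derivation:
·→ shelfsys.openup(p: /gatruk/stesma/jo)
·← pluwan
·→ shelfsys.scribe(p: /gatruk/gislu, c: laje_om)
·← created
·→ shelfsys.crv(p: /brosu)
·← ok
·→ shelfsys.scribe(p: /brosu/livump, c: kila)
·← created
·→ shelfsys.expunge(p: /brosu/livump)
·← ok
·→ shelfsys.expunge(p: /brosu)
·← ok
·→ shelfsys.scribe(p: /drabak_e, c: jusno_ug)
·← created
·→ shelfsys.crv(p: /gatruk/stesma/jepla_oz)
·← ok
·→ registry.stash(k: tuslaca, v: -209)
·← nil
·→ datewheel.whichday()
·← Monday


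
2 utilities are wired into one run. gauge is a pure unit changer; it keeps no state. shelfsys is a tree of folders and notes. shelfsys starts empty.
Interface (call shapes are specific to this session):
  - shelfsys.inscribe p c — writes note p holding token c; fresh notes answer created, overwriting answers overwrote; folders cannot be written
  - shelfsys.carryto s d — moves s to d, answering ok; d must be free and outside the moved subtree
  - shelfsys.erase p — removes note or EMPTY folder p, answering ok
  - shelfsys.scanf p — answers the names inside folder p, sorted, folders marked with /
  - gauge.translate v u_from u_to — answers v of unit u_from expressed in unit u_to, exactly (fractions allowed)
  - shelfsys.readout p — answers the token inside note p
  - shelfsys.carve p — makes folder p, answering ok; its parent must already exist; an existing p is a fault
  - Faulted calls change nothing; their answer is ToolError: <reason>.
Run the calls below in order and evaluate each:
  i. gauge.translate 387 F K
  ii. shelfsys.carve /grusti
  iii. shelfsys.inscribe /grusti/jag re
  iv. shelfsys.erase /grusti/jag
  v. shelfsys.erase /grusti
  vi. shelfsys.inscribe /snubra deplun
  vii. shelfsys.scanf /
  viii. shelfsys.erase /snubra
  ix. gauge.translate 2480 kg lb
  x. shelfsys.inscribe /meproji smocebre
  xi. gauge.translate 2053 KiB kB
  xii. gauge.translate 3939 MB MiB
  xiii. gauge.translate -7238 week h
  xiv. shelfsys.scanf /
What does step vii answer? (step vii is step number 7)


[in] gauge.translate v=387 u_from=F u_to=K
[out] 84667/180
[in] shelfsys.carve p=/grusti
[out] ok
[in] shelfsys.inscribe p=/grusti/jag c=re
[out] created
[in] shelfsys.erase p=/grusti/jag
[out] ok
[in] shelfsys.erase p=/grusti
[out] ok
[in] shelfsys.inscribe p=/snubra c=deplun
[out] created
[in] shelfsys.scanf p=/
[out] [snubra]
[in] shelfsys.erase p=/snubra
[out] ok
[in] gauge.translate v=2480 u_from=kg u_to=lb
[out] 248000000000/45359237
[in] shelfsys.inscribe p=/meproji c=smocebre
[out] created
[in] gauge.translate v=2053 u_from=KiB u_to=kB
[out] 262784/125
[in] gauge.translate v=3939 u_from=MB u_to=MiB
[out] 61546875/16384
[in] gauge.translate v=-7238 u_from=week u_to=h
[out] -1215984
[in] shelfsys.scanf p=/
[out] [meproji]

Answer: [snubra]


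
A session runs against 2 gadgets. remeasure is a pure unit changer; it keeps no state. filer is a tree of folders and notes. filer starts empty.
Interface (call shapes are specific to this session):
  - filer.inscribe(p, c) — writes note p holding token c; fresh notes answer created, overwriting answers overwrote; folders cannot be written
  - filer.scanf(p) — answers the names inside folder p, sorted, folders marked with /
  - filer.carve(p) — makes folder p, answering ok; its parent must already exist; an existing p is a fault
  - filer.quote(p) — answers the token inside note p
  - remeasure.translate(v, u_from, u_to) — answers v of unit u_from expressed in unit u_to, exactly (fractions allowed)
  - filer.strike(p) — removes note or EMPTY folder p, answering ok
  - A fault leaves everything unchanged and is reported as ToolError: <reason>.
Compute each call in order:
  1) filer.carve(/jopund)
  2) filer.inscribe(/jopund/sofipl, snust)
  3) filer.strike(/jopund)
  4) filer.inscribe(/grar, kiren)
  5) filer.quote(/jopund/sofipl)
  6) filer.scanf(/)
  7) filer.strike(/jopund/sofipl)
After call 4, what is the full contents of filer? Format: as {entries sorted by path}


Answer: {grar=kiren, jopund/, jopund/sofipl=snust}

Derivation:
# 1. filer.carve(p: /jopund) : ok
# 2. filer.inscribe(p: /jopund/sofipl, c: snust) : created
# 3. filer.strike(p: /jopund) : ToolError: not empty
# 4. filer.inscribe(p: /grar, c: kiren) : created
# 5. filer.quote(p: /jopund/sofipl) : snust
# 6. filer.scanf(p: /) : [grar, jopund/]
# 7. filer.strike(p: /jopund/sofipl) : ok


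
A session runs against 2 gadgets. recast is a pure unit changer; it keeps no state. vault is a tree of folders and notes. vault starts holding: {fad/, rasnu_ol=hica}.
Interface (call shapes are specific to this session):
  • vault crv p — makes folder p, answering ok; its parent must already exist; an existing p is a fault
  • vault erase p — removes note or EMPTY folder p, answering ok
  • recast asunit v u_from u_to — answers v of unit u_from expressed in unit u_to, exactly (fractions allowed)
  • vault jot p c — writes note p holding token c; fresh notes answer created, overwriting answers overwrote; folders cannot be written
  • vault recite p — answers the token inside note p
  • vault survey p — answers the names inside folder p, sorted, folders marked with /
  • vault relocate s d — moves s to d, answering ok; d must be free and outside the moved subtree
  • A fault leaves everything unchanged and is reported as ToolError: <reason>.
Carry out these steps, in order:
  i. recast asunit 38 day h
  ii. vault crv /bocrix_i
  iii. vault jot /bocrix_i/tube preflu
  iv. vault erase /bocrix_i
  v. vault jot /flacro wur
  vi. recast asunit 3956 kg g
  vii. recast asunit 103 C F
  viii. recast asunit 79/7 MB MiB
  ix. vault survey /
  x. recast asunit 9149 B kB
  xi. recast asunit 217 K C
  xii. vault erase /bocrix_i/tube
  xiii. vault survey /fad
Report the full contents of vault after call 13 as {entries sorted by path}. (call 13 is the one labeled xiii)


Answer: {bocrix_i/, fad/, flacro=wur, rasnu_ol=hica}

Derivation:
>>> recast asunit v→38 u_from→day u_to→h
= 912
>>> vault crv p→/bocrix_i
= ok
>>> vault jot p→/bocrix_i/tube c→preflu
= created
>>> vault erase p→/bocrix_i
= ToolError: not empty
>>> vault jot p→/flacro c→wur
= created
>>> recast asunit v→3956 u_from→kg u_to→g
= 3956000
>>> recast asunit v→103 u_from→C u_to→F
= 1087/5
>>> recast asunit v→79/7 u_from→MB u_to→MiB
= 1234375/114688
>>> vault survey p→/
= [bocrix_i/, fad/, flacro, rasnu_ol]
>>> recast asunit v→9149 u_from→B u_to→kB
= 9149/1000
>>> recast asunit v→217 u_from→K u_to→C
= -1123/20
>>> vault erase p→/bocrix_i/tube
= ok
>>> vault survey p→/fad
= []


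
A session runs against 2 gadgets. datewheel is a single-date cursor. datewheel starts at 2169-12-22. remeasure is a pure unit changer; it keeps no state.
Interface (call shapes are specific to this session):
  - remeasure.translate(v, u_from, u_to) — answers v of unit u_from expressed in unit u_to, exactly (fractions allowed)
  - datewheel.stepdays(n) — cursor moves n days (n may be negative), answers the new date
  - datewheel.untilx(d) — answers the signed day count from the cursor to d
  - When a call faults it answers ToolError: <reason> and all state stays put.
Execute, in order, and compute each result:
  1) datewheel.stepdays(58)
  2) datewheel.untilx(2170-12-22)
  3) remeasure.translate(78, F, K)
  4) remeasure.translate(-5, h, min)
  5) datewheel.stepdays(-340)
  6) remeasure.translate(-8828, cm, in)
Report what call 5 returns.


> stepdays n=58
= 2170-02-18
> untilx d=2170-12-22
= 307
> translate v=78 u_from=F u_to=K
= 53767/180
> translate v=-5 u_from=h u_to=min
= -300
> stepdays n=-340
= 2169-03-15
> translate v=-8828 u_from=cm u_to=in
= -441400/127

Answer: 2169-03-15


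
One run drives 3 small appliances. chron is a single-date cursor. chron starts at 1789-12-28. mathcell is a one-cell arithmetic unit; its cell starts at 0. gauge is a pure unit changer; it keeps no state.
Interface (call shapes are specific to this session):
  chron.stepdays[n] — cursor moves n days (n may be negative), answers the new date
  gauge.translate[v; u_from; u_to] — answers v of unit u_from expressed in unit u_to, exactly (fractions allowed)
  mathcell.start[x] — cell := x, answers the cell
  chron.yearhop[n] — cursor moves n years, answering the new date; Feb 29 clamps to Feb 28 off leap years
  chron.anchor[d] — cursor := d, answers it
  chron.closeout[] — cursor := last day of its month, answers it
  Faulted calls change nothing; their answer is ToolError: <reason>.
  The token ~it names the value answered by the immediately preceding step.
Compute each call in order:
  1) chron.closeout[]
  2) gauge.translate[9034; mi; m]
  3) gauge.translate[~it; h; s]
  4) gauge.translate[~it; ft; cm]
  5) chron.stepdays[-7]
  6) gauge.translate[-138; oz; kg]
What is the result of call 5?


Answer: 1789-12-24

Derivation:
Then closeout(), — result: 1789-12-31.
Next I call translate with v=9034, u_from=mi, u_to=m, and observe 1817351712/125.
Using translate with v=~it, u_from=h, u_to=s, and observe 261698646528/5.
Calling translate with v=~it, u_from=ft, u_to=cm, and observe 199414368654336/125.
I invoke stepdays with n=-7, and see 1789-12-24.
I try translate with v=-138, u_from=oz, u_to=kg, → -3129787353/800000000.


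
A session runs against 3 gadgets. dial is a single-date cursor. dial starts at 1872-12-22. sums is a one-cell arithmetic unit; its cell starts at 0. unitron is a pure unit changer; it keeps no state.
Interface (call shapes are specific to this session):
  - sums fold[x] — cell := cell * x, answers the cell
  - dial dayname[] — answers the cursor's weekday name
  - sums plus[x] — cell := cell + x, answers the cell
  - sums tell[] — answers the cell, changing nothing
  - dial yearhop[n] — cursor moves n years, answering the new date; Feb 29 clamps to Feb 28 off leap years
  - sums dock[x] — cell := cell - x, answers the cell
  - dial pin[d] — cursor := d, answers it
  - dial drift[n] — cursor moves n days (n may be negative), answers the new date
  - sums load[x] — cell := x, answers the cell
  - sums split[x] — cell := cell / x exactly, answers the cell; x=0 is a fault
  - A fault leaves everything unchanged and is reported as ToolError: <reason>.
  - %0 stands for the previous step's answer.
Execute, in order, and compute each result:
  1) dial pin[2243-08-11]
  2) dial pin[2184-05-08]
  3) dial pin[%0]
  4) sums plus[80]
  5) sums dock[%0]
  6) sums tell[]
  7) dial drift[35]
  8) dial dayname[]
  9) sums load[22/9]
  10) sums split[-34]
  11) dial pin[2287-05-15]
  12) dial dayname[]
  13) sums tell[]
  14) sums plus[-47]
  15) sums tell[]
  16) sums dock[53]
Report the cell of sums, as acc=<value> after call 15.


Answer: acc=-7202/153

Derivation:
I use dial pin(d=2243-08-11), → 2243-08-11.
I call dial pin(d=2184-05-08), which returns 2184-05-08.
Then dial pin(d=%0): 2184-05-08.
I call sums plus(x=80), which returns 80.
I use sums dock(x=%0), and get 0.
I run sums tell: 0.
Invoking dial drift(n=35), and get 2184-06-12.
Calling dial dayname(), and get Saturday.
Then sums load(x=22/9), → 22/9.
I invoke sums split(x=-34), — result: -11/153.
I run dial pin(d=2287-05-15), → 2287-05-15.
Then dial dayname(), and see Sunday.
I use sums tell(), — result: -11/153.
I call sums plus(x=-47), — result: -7202/153.
I call sums tell, and observe -7202/153.
Now I run sums dock(x=53), which returns -15311/153.
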